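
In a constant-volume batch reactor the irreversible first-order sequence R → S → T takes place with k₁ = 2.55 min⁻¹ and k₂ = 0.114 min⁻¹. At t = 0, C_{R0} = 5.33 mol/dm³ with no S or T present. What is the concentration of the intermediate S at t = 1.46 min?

4.59 mol/dm³

The intermediate concentration in a first-order A→B→C sequence is C_S = k₁C_{R0}(e^(−k₁t) − e^(−k₂t))/(k₂−k₁).
e^(−k₁t) = e^(−2.55×1.46) = e^(−3.723) = 0.02416; e^(−k₂t) = e^(−0.1664) = 0.8467.
C_S = 2.55×5.33/(0.114−2.55) × (0.02416−0.8467) = (-5.579)×(-0.8225) = 4.589 mol/dm³.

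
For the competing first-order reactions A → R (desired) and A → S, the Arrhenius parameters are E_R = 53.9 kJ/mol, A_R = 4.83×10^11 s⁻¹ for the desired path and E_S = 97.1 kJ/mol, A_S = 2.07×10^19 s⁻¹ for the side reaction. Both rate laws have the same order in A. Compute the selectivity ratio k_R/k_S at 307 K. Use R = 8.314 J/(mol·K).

k_R/k_S = (A_R/A_S)·exp[−(E_R−E_S)/(RT)] = (A_R/A_S)·exp[(E_S−E_R)/(RT)].
(E_S−E_R)/(RT) = (97.1−53.9)×10³/(8.314×307) = 43200/2552 = 16.93.
k_R/k_S = (4.83×10^11/2.07×10^19)·exp(16.93) = 2.333×10^-8 × 2.242×10^7 = 0.523.
Since E_R < E_S, lowering the temperature improves selectivity toward R.

0.523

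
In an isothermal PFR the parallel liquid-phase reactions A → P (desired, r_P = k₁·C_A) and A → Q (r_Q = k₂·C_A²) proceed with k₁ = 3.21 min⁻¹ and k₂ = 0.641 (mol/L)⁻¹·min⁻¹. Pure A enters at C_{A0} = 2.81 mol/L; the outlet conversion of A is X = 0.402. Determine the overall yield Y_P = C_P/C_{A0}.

0.278

C_A = C_{A0}(1−X) = 1.680 mol/L.
Along a PFR/batch, dC_P/dC_A = −r_P/(r_P+r_Q) = −k₁/(k₁+k₂·C_A).
Integrating from C_{A0} to C_A: C_P = (3.21/0.641)·ln[(3.21+0.641·2.81)/(3.21+0.641·1.68)] = 5.008·ln(5.011/4.287) = 0.7815 mol/L.
Y_P = C_P/C_{A0} = 0.7815/2.81 = 0.278.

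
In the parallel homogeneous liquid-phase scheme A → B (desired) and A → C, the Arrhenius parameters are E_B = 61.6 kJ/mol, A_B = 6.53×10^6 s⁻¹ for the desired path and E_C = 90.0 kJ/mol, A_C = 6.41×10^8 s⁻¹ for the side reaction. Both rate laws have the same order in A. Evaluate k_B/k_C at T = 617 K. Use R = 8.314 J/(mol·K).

Since both paths have the same order in A, the concentration cancels and S_{B/C} = k_B/k_C = (A_B/A_C)·exp[(E_C−E_B)/(RT)].
(E_C−E_B)/(RT) = (90.0−61.6)×10³/(8.314×617) = 28400/5130 = 5.536.
k_B/k_C = (6.53×10^6/6.41×10^8)·exp(5.536) = 0.01019 × 253.7 = 2.58.
Since E_B < E_C, lowering the temperature improves selectivity toward B.

2.58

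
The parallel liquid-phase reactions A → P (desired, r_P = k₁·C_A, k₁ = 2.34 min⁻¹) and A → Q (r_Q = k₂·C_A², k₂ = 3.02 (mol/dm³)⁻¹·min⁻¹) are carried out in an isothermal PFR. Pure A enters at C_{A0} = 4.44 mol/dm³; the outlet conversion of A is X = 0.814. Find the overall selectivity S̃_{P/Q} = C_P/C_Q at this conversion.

0.339

C_A = C_{A0}(1−X) = 0.8258 mol/dm³.
Along a PFR/batch, dC_P/dC_A = −r_P/(r_P+r_Q) = −k₁/(k₁+k₂·C_A).
Integrating from C_{A0} to C_A: C_P = (2.34/3.02)·ln[(2.34+3.02·4.44)/(2.34+3.02·0.826)] = 0.7748·ln(15.75/4.834) = 0.9151 mol/dm³.
C_Q = (C_{A0}−C_A)−C_P = 2.699 mol/dm³; S̃_{P/Q} = 0.9151/2.699 = 0.339.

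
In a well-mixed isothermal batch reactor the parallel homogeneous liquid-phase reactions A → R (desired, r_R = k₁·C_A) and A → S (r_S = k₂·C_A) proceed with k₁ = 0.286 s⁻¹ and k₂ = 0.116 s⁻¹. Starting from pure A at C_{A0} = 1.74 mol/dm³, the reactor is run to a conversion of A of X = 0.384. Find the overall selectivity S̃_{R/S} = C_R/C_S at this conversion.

C_A = C_{A0}(1−X) = 1.072 mol/dm³.
Both paths are first order in A, so the instantaneous fraction to R is constant: dC_R/d(−C_A) = k₁/(k₁+k₂) = 0.7114.
C_R = 0.7114·(C_{A0}−C_A) = 0.7114×0.6682 = 0.475 mol/dm³.
C_S = (C_{A0}−C_A)−C_R = 0.1928 mol/dm³; S̃_{R/S} = 0.4754/0.1928 = 2.47.

2.47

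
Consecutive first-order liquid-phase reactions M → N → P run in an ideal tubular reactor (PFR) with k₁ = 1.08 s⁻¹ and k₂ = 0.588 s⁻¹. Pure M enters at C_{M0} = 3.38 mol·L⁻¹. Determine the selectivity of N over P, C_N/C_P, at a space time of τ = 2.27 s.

0.740

Solving the coupled first-order balances gives C_N(τ) = [k₁/(k₂−k₁)]·C_{M0}·(e^(−k₁τ) − e^(−k₂τ)).
e^(−k₁τ) = e^(−1.08×2.27) = e^(−2.452) = 0.08616; e^(−k₂τ) = e^(−1.335) = 0.2632.
C_N = 1.08×3.38/(0.588−1.08) × (0.08616−0.2632) = (-7.420)×(-0.1771) = 1.314 mol·L⁻¹.
C_M = C_{M0}e^(−k₁τ) = 0.2912 mol·L⁻¹, so C_P = C_{M0}−C_M−C_N = 1.775 mol·L⁻¹; C_N/C_P = 0.740.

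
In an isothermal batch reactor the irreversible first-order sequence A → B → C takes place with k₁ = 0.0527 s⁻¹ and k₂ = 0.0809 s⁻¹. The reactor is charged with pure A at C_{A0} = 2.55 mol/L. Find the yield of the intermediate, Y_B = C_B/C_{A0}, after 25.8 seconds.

0.248

Solving the coupled first-order balances gives C_B(t) = [k₁/(k₂−k₁)]·C_{A0}·(e^(−k₁t) − e^(−k₂t)).
e^(−k₁t) = e^(−0.0527×25.8) = e^(−1.360) = 0.2567; e^(−k₂t) = e^(−2.087) = 0.1240.
C_B = 0.0527×2.55/(0.0809−0.0527) × (0.2567−0.1240) = 4.765×0.1327 = 0.6325 mol/L.
Y_B = C_B/C_{A0} = 0.6325/2.55 = 0.248.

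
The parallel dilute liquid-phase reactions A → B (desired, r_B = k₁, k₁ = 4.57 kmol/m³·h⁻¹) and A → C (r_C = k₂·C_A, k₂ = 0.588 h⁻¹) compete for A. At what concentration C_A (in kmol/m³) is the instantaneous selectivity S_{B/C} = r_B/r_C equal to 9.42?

0.825 kmol/m³

S_{B/C} = (k₁/k₂)·C_A⁻¹ ⇒ C_A = (S·k₂/k₁)^(-1).
= (9.42×0.588/4.57)^(-1) = (1.212)^(-1) = 0.825 kmol/m³.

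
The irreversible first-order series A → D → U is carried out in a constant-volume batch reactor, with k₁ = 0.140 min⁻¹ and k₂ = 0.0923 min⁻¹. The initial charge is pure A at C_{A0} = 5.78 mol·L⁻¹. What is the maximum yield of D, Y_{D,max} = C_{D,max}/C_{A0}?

Evaluating C_D at t_opt = ln(k₂/k₁)/(k₂−k₁) gives C_{D,max}/C_{A0} = (k₁/k₂)^[k₂/(k₂−k₁)].
= (0.140/0.0923)^(0.0923/(0.0923−0.140)) = (1.517)^(-1.935) = 0.4466.

0.447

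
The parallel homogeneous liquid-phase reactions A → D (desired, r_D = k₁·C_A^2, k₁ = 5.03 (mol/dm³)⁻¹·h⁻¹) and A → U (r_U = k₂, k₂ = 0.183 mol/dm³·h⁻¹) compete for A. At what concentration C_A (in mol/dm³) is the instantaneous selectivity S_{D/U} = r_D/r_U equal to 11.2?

S_{D/U} = (k₁/k₂)·C_A^2 ⇒ C_A = (S·k₂/k₁)^(0.5).
= (11.2×0.183/5.03)^(0.5) = (0.4075)^(0.5) = 0.638 mol/dm³.

0.638 mol/dm³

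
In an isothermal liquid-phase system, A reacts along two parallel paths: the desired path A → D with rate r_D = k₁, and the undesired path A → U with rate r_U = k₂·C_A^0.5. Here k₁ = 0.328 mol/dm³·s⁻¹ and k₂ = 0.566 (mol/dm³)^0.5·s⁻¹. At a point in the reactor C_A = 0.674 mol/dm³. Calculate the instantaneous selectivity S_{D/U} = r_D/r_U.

S_{D/U} = r_D/r_U = (k₁)/(k₂·C_A^0.5) = (k₁/k₂)·C_A^-0.5.
= (0.328) / (0.566×0.6740^0.5) = 0.3280/0.4647 = 0.706.

0.706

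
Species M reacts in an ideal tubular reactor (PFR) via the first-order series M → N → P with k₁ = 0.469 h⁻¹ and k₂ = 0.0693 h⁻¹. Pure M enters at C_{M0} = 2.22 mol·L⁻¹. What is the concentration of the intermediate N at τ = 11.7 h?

1.15 mol·L⁻¹

For first-order series with pure M initially, C_N(τ) = k₁C_{M0}/(k₂−k₁)·(e^(−k₁τ) − e^(−k₂τ)).
e^(−k₁τ) = e^(−0.469×11.7) = e^(−5.487) = 0.004139; e^(−k₂τ) = e^(−0.8108) = 0.4445.
C_N = 0.469×2.22/(0.0693−0.469) × (0.004139−0.4445) = (-2.605)×(-0.4404) = 1.147 mol·L⁻¹.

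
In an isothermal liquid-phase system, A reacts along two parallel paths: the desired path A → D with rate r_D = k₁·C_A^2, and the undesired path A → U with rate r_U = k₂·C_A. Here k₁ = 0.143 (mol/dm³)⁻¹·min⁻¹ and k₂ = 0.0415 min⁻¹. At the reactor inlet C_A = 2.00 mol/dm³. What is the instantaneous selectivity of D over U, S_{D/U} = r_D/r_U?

S_{D/U} = r_D/r_U = (k₁·C_A^2)/(k₂·C_A) = (k₁/k₂)·C_A.
= (0.143×2.000^2) / (0.0415×2.000) = 0.5720/0.08300 = 6.89.
Since the desired path is higher order in A, keeping C_A high (PFR or concentrated feed) favours D.

6.89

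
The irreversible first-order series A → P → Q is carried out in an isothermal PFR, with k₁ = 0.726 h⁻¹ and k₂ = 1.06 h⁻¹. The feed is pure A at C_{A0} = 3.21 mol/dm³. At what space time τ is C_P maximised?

Setting dC_P/dτ = 0 gives τ_opt = ln(k₂/k₁)/(k₂−k₁).
= ln(1.06/0.726)/(1.06−0.726) = ln(1.460)/0.3340 = 0.3785/0.3340 = 1.13 h.

1.13 h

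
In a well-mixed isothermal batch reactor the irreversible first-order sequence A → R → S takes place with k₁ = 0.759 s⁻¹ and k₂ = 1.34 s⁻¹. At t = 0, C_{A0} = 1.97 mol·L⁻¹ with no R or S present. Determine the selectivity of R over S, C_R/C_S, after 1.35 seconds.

0.660

For first-order series with pure A initially, C_R(t) = k₁C_{A0}/(k₂−k₁)·(e^(−k₁t) − e^(−k₂t)).
e^(−k₁t) = e^(−0.759×1.35) = e^(−1.025) = 0.3589; e^(−k₂t) = e^(−1.809) = 0.1638.
C_R = 0.759×1.97/(1.34−0.759) × (0.3589−0.1638) = 2.574×0.1951 = 0.5021 mol·L⁻¹.
C_A = C_{A0}e^(−k₁t) = 0.7071 mol·L⁻¹, so C_S = C_{A0}−C_A−C_R = 0.7608 mol·L⁻¹; C_R/C_S = 0.660.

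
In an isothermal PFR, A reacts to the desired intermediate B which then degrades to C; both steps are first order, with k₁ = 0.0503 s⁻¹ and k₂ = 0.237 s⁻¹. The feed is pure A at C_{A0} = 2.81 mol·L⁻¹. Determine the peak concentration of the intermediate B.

For a first-order series the maximum intermediate yield is C_{B,max}/C_{A0} = (k₁/k₂)^[k₂/(k₂−k₁)].
= (0.0503/0.237)^(0.237/(0.237−0.0503)) = (0.2122)^(1.269) = 0.1398.
C_{B,max} = 0.1398×2.81 = 0.393 mol·L⁻¹.

0.393 mol·L⁻¹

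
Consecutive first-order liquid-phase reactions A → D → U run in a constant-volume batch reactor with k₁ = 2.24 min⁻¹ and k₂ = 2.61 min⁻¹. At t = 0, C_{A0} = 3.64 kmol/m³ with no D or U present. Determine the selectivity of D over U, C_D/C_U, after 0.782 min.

0.469

For first-order series with pure A initially, C_D(t) = k₁C_{A0}/(k₂−k₁)·(e^(−k₁t) − e^(−k₂t)).
e^(−k₁t) = e^(−2.24×0.782) = e^(−1.752) = 0.1735; e^(−k₂t) = e^(−2.041) = 0.1299.
C_D = 2.24×3.64/(2.61−2.24) × (0.1735−0.1299) = 22.04×0.04359 = 0.9605 kmol/m³.
C_A = C_{A0}e^(−k₁t) = 0.6315 kmol/m³, so C_U = C_{A0}−C_A−C_D = 2.048 kmol/m³; C_D/C_U = 0.469.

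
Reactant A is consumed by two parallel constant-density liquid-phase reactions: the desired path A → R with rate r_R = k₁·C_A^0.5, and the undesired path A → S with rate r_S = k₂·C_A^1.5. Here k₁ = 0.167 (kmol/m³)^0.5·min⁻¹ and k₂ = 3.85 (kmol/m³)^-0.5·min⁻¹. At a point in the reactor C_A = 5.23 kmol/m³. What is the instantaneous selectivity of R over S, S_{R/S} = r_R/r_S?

S_{R/S} = r_R/r_S = (k₁·C_A^0.5)/(k₂·C_A^1.5) = (k₁/k₂)·C_A⁻¹.
= (0.167×5.230^0.5) / (3.85×5.230^1.5) = 0.3819/46.05 = 0.00829.
The undesired path is higher order in A, so low C_A (CSTR or dilute feed) favours R.

0.00829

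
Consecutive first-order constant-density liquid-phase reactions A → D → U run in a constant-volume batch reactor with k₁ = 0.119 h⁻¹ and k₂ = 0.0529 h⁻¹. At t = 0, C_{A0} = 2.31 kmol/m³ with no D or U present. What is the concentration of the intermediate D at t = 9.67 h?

1.18 kmol/m³

The intermediate concentration in a first-order A→B→C sequence is C_D = k₁C_{A0}(e^(−k₁t) − e^(−k₂t))/(k₂−k₁).
e^(−k₁t) = e^(−0.119×9.67) = e^(−1.151) = 0.3164; e^(−k₂t) = e^(−0.5115) = 0.5996.
C_D = 0.119×2.31/(0.0529−0.119) × (0.3164−0.5996) = (-4.159)×(-0.2832) = 1.178 kmol/m³.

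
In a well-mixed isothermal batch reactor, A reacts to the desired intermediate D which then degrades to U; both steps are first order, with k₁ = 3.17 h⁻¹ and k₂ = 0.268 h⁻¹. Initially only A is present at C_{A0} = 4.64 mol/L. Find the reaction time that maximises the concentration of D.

The intermediate peaks when r₁ = r₂, i.e. k₁e^(−k₁t) = k₂e^(−k₂t), giving t_opt = ln(k₂/k₁)/(k₂−k₁).
= ln(0.268/3.17)/(0.268−3.17) = ln(0.08454)/-2.902 = -2.470/-2.902 = 0.851 h.

0.851 h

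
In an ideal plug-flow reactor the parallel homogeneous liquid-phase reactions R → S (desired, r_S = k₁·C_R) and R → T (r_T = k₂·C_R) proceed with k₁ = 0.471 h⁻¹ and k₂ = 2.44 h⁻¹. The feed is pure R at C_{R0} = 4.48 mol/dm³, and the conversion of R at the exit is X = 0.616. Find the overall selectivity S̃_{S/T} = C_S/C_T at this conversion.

C_R = C_{R0}(1−X) = 1.720 mol/dm³.
Both paths are first order in R, so the instantaneous fraction to S is constant: dC_S/d(−C_R) = k₁/(k₁+k₂) = 0.1618.
C_S = 0.1618·(C_{R0}−C_R) = 0.1618×2.760 = 0.447 mol/dm³.
C_T = (C_{R0}−C_R)−C_S = 2.313 mol/dm³; S̃_{S/T} = 0.4465/2.313 = 0.193.

0.193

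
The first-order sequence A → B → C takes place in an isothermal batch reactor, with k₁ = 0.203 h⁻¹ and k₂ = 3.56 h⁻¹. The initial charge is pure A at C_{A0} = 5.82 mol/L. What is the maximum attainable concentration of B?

0.279 mol/L

At the optimum, C_{B,max}/C_{A0} = (k₁/k₂)^[k₂/(k₂−k₁)].
= (0.203/3.56)^(3.56/(3.56−0.203)) = (0.05702)^(1.060) = 0.04795.
C_{B,max} = 0.04795×5.82 = 0.279 mol/L.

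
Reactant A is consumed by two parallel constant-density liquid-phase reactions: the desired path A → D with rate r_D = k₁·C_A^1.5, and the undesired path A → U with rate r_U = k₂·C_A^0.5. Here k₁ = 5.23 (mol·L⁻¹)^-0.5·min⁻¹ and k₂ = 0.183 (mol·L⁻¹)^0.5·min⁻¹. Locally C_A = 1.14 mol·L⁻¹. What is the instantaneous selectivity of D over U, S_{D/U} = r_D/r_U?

32.6

S_{D/U} = r_D/r_U = (k₁·C_A^1.5)/(k₂·C_A^0.5) = (k₁/k₂)·C_A.
= (5.23×1.140^1.5) / (0.183×1.140^0.5) = 6.366/0.1954 = 32.6.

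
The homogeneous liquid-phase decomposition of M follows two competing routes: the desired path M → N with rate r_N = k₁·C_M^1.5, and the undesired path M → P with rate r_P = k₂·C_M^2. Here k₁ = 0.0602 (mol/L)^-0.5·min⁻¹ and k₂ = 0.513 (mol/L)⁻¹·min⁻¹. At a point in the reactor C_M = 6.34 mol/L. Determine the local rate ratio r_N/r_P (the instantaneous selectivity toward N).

0.0466

S_{N/P} = r_N/r_P = (k₁·C_M^1.5)/(k₂·C_M^2) = (k₁/k₂)·C_M^-0.5.
= (0.0602×6.340^1.5) / (0.513×6.340^2) = 0.9610/20.62 = 0.0466.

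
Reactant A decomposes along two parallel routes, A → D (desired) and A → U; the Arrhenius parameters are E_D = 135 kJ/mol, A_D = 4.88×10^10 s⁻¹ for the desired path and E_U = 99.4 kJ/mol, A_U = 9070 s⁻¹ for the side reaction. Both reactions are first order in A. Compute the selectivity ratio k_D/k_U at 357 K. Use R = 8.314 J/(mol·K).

33.3

Since both paths have the same order in A, the concentration cancels and S_{D/U} = k_D/k_U = (A_D/A_U)·exp[(E_U−E_D)/(RT)].
(E_U−E_D)/(RT) = (99.4−135)×10³/(8.314×357) = -35600/2968 = -11.99.
k_D/k_U = (4.88×10^10/9070)·exp(-11.99) = 5.380×10^6 × 6.180×10^-6 = 33.3.
Since E_D > E_U, raising the temperature improves selectivity toward D.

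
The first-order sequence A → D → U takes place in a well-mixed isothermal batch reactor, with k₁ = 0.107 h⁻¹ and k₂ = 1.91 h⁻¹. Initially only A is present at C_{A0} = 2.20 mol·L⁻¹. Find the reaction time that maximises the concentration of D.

1.60 h

The intermediate peaks when r₁ = r₂, i.e. k₁e^(−k₁t) = k₂e^(−k₂t), giving t_opt = ln(k₂/k₁)/(k₂−k₁).
= ln(1.91/0.107)/(1.91−0.107) = ln(17.85)/1.803 = 2.882/1.803 = 1.60 h.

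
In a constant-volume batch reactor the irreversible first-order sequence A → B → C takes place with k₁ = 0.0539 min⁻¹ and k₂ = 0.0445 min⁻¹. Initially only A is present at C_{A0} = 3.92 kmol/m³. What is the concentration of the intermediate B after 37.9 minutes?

Solving the coupled first-order balances gives C_B(t) = [k₁/(k₂−k₁)]·C_{A0}·(e^(−k₁t) − e^(−k₂t)).
e^(−k₁t) = e^(−0.0539×37.9) = e^(−2.043) = 0.1297; e^(−k₂t) = e^(−1.687) = 0.1852.
C_B = 0.0539×3.92/(0.0445−0.0539) × (0.1297−0.1852) = (-22.48)×(-0.05549) = 1.247 kmol/m³.

1.25 kmol/m³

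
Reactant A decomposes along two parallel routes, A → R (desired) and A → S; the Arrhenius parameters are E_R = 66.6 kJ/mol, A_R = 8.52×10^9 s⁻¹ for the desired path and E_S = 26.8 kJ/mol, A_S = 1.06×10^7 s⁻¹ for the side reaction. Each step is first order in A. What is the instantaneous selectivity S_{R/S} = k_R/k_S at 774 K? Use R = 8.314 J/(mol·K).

With equal orders, S_{R/S} = k_R/k_S = (A_R/A_S)·exp[(E_S−E_R)/(RT)].
(E_S−E_R)/(RT) = (26.8−66.6)×10³/(8.314×774) = -39800/6435 = -6.185.
k_R/k_S = (8.52×10^9/1.06×10^7)·exp(-6.185) = 803.8 × 0.002060 = 1.66.
Since E_R > E_S, raising the temperature improves selectivity toward R.

1.66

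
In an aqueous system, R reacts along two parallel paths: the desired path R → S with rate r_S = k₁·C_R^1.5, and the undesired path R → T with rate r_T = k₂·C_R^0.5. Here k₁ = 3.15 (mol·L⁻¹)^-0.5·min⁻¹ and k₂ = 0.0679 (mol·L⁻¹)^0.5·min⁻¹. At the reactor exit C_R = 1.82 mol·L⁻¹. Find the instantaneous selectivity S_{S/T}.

84.4

S_{S/T} = r_S/r_T = (k₁·C_R^1.5)/(k₂·C_R^0.5) = (k₁/k₂)·C_R.
= (3.15×1.820^1.5) / (0.0679×1.820^0.5) = 7.734/0.09160 = 84.4.
Since the desired path is higher order in R, keeping C_R high (PFR or concentrated feed) favours S.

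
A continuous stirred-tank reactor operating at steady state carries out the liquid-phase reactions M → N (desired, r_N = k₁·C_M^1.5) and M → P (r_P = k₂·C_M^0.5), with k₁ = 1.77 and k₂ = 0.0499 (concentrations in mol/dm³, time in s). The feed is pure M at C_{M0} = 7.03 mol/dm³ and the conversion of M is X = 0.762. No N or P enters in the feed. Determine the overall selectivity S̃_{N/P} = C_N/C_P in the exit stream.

59.3

Exit C_M = C_{M0}(1−X) = 7.03×0.238 = 1.673 mol/dm³.
A CSTR operates uniformly at the exit composition, giving r_N = 3.831 and r_P = 0.06455 (each k·C_M^n at C_M = 1.673).
Overall selectivity = C_N/C_P = r_Nτ/(r_Pτ) = r_N/r_P = 59.3.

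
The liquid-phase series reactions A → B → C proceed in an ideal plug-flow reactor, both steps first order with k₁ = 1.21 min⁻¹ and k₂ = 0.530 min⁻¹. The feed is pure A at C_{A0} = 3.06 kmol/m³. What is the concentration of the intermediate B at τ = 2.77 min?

For first-order series with pure A initially, C_B(τ) = k₁C_{A0}/(k₂−k₁)·(e^(−k₁τ) − e^(−k₂τ)).
e^(−k₁τ) = e^(−1.21×2.77) = e^(−3.352) = 0.03502; e^(−k₂τ) = e^(−1.468) = 0.2304.
C_B = 1.21×3.06/(0.530−1.21) × (0.03502−0.2304) = (-5.445)×(-0.1953) = 1.064 kmol/m³.

1.06 kmol/m³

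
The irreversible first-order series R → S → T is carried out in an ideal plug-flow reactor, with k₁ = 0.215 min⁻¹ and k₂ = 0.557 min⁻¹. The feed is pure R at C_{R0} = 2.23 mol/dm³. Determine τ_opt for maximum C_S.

2.78 min

Setting dC_S/dτ = 0 gives τ_opt = ln(k₂/k₁)/(k₂−k₁).
= ln(0.557/0.215)/(0.557−0.215) = ln(2.591)/0.3420 = 0.9519/0.3420 = 2.78 min.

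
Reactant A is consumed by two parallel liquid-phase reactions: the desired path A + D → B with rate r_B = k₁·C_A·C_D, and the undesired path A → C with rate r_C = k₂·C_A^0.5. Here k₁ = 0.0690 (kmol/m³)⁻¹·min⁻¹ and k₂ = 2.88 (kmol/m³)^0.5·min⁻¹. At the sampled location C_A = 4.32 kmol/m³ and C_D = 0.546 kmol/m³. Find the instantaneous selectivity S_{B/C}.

0.0272

S_{B/C} = r_B/r_C = (k₁·C_A·C_D)/(k₂·C_A^0.5) = (k₁/k₂)·C_A^0.5·C_D.
= (0.0690×4.320×0.5460) / (2.88×4.320^0.5) = 0.1628/5.986 = 0.0272.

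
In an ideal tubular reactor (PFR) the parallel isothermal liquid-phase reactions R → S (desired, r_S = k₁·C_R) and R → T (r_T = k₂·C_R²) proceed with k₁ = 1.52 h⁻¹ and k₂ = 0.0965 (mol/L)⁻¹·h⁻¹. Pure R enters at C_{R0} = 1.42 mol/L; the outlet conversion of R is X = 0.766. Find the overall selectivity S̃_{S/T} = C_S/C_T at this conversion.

C_R = C_{R0}(1−X) = 0.3323 mol/L.
Along a PFR/batch, dC_S/dC_R = −r_S/(r_S+r_T) = −k₁/(k₁+k₂·C_R).
Integrating from C_{R0} to C_R: C_S = (1.52/0.0965)·ln[(1.52+0.0965·1.42)/(1.52+0.0965·0.332)] = 15.75·ln(1.657/1.552) = 1.031 mol/L.
C_T = (C_{R0}−C_R)−C_S = 0.05695 mol/L; S̃_{S/T} = 1.031/0.05695 = 18.1.

18.1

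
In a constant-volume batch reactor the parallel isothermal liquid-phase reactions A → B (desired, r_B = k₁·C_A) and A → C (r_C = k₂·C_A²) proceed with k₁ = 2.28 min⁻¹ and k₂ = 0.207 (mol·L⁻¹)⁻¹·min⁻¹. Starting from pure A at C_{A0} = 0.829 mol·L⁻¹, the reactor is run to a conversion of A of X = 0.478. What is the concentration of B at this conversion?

0.375 mol·L⁻¹

C_A = C_{A0}(1−X) = 0.4327 mol·L⁻¹.
Along a PFR/batch, dC_B/dC_A = −r_B/(r_B+r_C) = −k₁/(k₁+k₂·C_A).
Integrating from C_{A0} to C_A: C_B = (2.28/0.207)·ln[(2.28+0.207·0.829)/(2.28+0.207·0.433)] = 11.01·ln(2.452/2.370) = 0.3748 mol·L⁻¹.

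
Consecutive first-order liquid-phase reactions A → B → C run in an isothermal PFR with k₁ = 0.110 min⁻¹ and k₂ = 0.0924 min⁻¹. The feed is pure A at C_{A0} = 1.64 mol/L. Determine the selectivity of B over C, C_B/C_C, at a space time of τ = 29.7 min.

The intermediate concentration in a first-order A→B→C sequence is C_B = k₁C_{A0}(e^(−k₁τ) − e^(−k₂τ))/(k₂−k₁).
e^(−k₁τ) = e^(−0.110×29.7) = e^(−3.267) = 0.03812; e^(−k₂τ) = e^(−2.744) = 0.06429.
C_B = 0.110×1.64/(0.0924−0.110) × (0.03812−0.06429) = (-10.25)×(-0.02617) = 0.2683 mol/L.
C_A = C_{A0}e^(−k₁τ) = 0.06252 mol/L, so C_C = C_{A0}−C_A−C_B = 1.309 mol/L; C_B/C_C = 0.205.

0.205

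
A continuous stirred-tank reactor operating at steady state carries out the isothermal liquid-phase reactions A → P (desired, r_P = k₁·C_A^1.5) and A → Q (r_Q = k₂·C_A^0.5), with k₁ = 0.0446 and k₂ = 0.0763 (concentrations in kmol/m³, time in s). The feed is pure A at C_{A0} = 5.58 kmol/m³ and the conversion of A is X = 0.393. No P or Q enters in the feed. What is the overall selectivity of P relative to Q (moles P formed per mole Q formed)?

Exit C_A = C_{A0}(1−X) = 5.58×0.607 = 3.387 kmol/m³.
In a CSTR the entire volume is at exit conditions, so r_P = 0.0446×3.387^1.5 = 0.2780 and r_Q = 0.0763×3.387^0.5 = 0.1404.
Overall selectivity = C_P/C_Q = r_Pτ/(r_Qτ) = r_P/r_Q = 1.98.

1.98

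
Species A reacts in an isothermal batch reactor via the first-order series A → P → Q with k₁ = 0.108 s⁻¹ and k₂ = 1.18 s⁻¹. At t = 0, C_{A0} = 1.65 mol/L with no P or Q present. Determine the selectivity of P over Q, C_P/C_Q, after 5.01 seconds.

0.162

The intermediate concentration in a first-order A→B→C sequence is C_P = k₁C_{A0}(e^(−k₁t) − e^(−k₂t))/(k₂−k₁).
e^(−k₁t) = e^(−0.108×5.01) = e^(−0.5411) = 0.5821; e^(−k₂t) = e^(−5.912) = 0.002707.
C_P = 0.108×1.65/(1.18−0.108) × (0.5821−0.002707) = 0.1662×0.5794 = 0.09632 mol/L.
C_A = C_{A0}e^(−k₁t) = 0.9605 mol/L, so C_Q = C_{A0}−C_A−C_P = 0.5932 mol/L; C_P/C_Q = 0.162.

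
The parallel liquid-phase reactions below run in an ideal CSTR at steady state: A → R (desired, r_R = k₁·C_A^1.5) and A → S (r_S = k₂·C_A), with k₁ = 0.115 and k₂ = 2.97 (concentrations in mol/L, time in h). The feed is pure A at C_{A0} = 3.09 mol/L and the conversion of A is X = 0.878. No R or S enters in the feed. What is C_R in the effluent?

0.0630 mol/L

Exit C_A = C_{A0}(1−X) = 3.09×0.122 = 0.3770 mol/L.
A CSTR operates uniformly at the exit composition, giving r_R = 0.02662 and r_S = 1.120 (each k·C_A^n at C_A = 0.3770).
Fraction of consumed A going to R: r_R/(r_R+r_S) = 0.02322.
C_R = 0.02322·C_{A0}·X = 0.02322×3.09×0.878 = 0.0630 mol/L.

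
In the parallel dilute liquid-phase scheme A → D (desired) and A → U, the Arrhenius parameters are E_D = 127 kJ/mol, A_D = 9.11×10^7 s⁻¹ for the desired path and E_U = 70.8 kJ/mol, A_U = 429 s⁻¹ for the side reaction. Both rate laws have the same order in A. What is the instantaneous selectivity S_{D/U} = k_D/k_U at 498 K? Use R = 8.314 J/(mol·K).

0.270

k_D/k_U = (A_D/A_U)·exp[−(E_D−E_U)/(RT)] = (A_D/A_U)·exp[(E_U−E_D)/(RT)].
(E_U−E_D)/(RT) = (70.8−127)×10³/(8.314×498) = -56200/4140 = -13.57.
k_D/k_U = (9.11×10^7/429)·exp(-13.57) = 2.124×10^5 × 1.274×10^-6 = 0.270.
Since E_D > E_U, raising the temperature improves selectivity toward D.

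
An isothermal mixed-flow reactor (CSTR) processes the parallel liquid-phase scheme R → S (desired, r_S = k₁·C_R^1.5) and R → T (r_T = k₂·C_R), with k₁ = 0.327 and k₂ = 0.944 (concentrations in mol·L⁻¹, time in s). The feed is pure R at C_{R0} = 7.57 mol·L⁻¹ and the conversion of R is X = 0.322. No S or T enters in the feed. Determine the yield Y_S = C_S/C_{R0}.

Exit C_R = C_{R0}(1−X) = 7.57×0.678 = 5.132 mol·L⁻¹.
In a CSTR the entire volume is at exit conditions, so r_S = 0.327×5.132^1.5 = 3.802 and r_T = 0.944×5.132 = 4.845.
Fraction of consumed R going to S: r_S/(r_S+r_T) = 0.4397.
C_S = 0.4397·C_{R0}·X = 0.4397×7.57×0.322 = 1.07 mol·L⁻¹; Y_S = C_S/C_{R0} = 0.142.

0.142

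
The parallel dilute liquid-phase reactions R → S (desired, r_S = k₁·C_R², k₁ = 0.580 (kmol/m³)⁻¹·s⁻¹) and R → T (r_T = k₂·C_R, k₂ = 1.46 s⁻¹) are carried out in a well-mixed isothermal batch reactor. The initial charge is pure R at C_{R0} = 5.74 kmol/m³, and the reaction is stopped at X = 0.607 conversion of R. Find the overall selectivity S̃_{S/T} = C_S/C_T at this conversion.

1.53

C_R = C_{R0}(1−X) = 2.256 kmol/m³.
Along a PFR/batch, dC_T/dC_R = −r_T/(r_S+r_T) = −k₂/(k₂+k₁·C_R).
Integrating from C_{R0} to C_R: C_T = (1.46/0.580)·ln[(1.46+0.580·5.74)/(1.46+0.580·2.26)] = 2.517·ln(4.789/2.768) = 1.380 kmol/m³.
Then C_S = (C_{R0}−C_R) − C_T = 3.484 − 1.380 = 2.104 kmol/m³.
S̃_{S/T} = C_S/C_T = 2.104/1.380 = 1.53.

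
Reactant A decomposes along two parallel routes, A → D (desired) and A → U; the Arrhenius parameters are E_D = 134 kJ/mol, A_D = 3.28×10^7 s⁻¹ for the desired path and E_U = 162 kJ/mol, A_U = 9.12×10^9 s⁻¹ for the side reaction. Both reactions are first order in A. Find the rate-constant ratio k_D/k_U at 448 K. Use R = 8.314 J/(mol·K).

k_D/k_U = (A_D/A_U)·exp[−(E_D−E_U)/(RT)] = (A_D/A_U)·exp[(E_U−E_D)/(RT)].
(E_U−E_D)/(RT) = (162−134)×10³/(8.314×448) = 28000/3725 = 7.517.
k_D/k_U = (3.28×10^7/9.12×10^9)·exp(7.517) = 0.003596 × 1840 = 6.62.

6.62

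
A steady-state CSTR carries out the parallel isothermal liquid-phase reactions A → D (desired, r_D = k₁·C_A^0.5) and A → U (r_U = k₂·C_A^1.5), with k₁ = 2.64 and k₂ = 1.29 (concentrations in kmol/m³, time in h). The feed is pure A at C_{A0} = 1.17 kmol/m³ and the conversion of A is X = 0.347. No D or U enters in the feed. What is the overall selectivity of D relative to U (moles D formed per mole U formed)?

Exit C_A = C_{A0}(1−X) = 1.17×0.653 = 0.7640 kmol/m³.
Rates in a CSTR are evaluated at the outlet concentration: r_D = 2.64×0.7640^0.5 = 2.308, r_U = 1.29×0.7640^1.5 = 0.8615.
Overall selectivity = C_D/C_U = r_Dτ/(r_Uτ) = r_D/r_U = 2.68.

2.68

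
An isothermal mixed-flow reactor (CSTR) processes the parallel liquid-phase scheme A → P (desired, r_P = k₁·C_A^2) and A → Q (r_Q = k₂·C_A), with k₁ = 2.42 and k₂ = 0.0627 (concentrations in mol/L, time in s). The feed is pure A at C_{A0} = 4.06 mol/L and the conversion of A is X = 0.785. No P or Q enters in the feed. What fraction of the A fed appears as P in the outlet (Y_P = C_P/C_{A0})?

0.762

Exit C_A = C_{A0}(1−X) = 4.06×0.215 = 0.8729 mol/L.
Rates in a CSTR are evaluated at the outlet concentration: r_P = 2.42×0.8729^2 = 1.844, r_Q = 0.0627×0.8729 = 0.05473.
Fraction of consumed A going to P: r_P/(r_P+r_Q) = 0.9712.
C_P = 0.9712·C_{A0}·X = 0.9712×4.06×0.785 = 3.10 mol/L; Y_P = C_P/C_{A0} = 0.762.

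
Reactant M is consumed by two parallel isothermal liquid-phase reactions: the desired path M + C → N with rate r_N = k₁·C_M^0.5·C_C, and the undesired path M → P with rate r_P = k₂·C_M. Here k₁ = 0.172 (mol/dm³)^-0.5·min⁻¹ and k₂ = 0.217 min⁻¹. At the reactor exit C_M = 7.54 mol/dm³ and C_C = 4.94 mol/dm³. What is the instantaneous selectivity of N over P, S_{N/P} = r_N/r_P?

S_{N/P} = r_N/r_P = (k₁·C_M^0.5·C_C)/(k₂·C_M) = (k₁/k₂)·C_M^-0.5·C_C.
= (0.172×7.540^0.5×4.940) / (0.217×7.540) = 2.333/1.636 = 1.43.

1.43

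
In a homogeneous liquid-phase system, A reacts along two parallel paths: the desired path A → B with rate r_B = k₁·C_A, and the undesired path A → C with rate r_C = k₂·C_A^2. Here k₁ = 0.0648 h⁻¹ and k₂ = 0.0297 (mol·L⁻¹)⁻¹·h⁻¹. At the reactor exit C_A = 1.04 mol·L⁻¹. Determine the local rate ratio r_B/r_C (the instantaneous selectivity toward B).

2.10

S_{B/C} = r_B/r_C = (k₁·C_A)/(k₂·C_A^2) = (k₁/k₂)·C_A⁻¹.
= (0.0648×1.040) / (0.0297×1.040^2) = 0.06739/0.03212 = 2.10.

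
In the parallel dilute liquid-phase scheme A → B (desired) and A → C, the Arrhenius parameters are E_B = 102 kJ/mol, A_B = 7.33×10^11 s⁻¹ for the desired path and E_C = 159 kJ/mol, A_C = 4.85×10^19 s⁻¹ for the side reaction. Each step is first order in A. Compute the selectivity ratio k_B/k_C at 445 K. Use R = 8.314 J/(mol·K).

With equal orders, S_{B/C} = k_B/k_C = (A_B/A_C)·exp[(E_C−E_B)/(RT)].
(E_C−E_B)/(RT) = (159−102)×10³/(8.314×445) = 57000/3700 = 15.41.
k_B/k_C = (7.33×10^11/4.85×10^19)·exp(15.41) = 1.511×10^-8 × 4.909×10^6 = 0.0742.
Since E_B < E_C, lowering the temperature improves selectivity toward B.

0.0742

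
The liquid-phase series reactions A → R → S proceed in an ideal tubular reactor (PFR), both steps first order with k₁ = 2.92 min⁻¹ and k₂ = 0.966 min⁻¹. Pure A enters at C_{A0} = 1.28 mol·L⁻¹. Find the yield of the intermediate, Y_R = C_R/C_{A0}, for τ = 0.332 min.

The intermediate concentration in a first-order A→B→C sequence is C_R = k₁C_{A0}(e^(−k₁τ) − e^(−k₂τ))/(k₂−k₁).
e^(−k₁τ) = e^(−2.92×0.332) = e^(−0.9694) = 0.3793; e^(−k₂τ) = e^(−0.3207) = 0.7256.
C_R = 2.92×1.28/(0.966−2.92) × (0.3793−0.7256) = (-1.913)×(-0.3463) = 0.6625 mol·L⁻¹.
Y_R = C_R/C_{A0} = 0.6625/1.28 = 0.518.

0.518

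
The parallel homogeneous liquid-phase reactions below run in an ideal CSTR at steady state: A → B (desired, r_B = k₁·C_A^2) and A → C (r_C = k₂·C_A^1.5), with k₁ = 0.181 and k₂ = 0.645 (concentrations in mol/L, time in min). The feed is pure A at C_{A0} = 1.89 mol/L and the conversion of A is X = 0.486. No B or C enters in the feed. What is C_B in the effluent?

0.199 mol/L

Exit C_A = C_{A0}(1−X) = 1.89×0.514 = 0.9715 mol/L.
Rates in a CSTR are evaluated at the outlet concentration: r_B = 0.181×0.9715^2 = 0.1708, r_C = 0.645×0.9715^1.5 = 0.6176.
Fraction of consumed A going to B: r_B/(r_B+r_C) = 0.2167.
C_B = 0.2167·C_{A0}·X = 0.2167×1.89×0.486 = 0.199 mol/L.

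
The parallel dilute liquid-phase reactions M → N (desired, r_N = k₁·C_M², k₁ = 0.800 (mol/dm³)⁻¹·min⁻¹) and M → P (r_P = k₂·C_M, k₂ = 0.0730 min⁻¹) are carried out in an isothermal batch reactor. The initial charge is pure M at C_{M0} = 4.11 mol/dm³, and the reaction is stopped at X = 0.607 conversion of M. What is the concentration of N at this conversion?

C_M = C_{M0}(1−X) = 1.615 mol/dm³.
Along a PFR/batch, dC_P/dC_M = −r_P/(r_N+r_P) = −k₂/(k₂+k₁·C_M).
Integrating from C_{M0} to C_M: C_P = (0.0730/0.800)·ln[(0.0730+0.800·4.11)/(0.0730+0.800·1.62)] = 0.09125·ln(3.361/1.365) = 0.08221 mol/dm³.
Then C_N = (C_{M0}−C_M) − C_P = 2.495 − 0.08221 = 2.413 mol/dm³.

2.41 mol/dm³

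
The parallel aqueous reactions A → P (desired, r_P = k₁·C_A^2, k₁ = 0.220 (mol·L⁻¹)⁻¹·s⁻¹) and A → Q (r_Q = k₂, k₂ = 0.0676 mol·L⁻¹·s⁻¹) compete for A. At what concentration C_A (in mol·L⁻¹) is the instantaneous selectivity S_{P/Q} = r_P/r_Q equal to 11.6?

1.89 mol·L⁻¹

S_{P/Q} = (k₁/k₂)·C_A^2 ⇒ C_A = (S·k₂/k₁)^(0.5).
= (11.6×0.0676/0.220)^(0.5) = (3.564)^(0.5) = 1.89 mol·L⁻¹.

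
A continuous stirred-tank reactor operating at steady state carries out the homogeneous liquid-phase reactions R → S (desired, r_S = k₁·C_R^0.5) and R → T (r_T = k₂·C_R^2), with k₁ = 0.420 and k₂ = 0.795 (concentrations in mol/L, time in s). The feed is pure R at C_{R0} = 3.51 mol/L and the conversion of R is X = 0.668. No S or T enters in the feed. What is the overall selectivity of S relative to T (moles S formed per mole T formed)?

0.420

Exit C_R = C_{R0}(1−X) = 3.51×0.332 = 1.165 mol/L.
A CSTR operates uniformly at the exit composition, giving r_S = 0.4534 and r_T = 1.080 (each k·C_R^n at C_R = 1.165).
Overall selectivity = C_S/C_T = r_Sτ/(r_Tτ) = r_S/r_T = 0.420.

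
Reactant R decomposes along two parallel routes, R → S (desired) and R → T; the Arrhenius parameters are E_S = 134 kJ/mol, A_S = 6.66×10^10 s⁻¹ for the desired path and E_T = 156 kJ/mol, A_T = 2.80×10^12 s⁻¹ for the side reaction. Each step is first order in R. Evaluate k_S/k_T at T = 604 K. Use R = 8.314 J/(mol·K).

1.90

k_S/k_T = (A_S/A_T)·exp[−(E_S−E_T)/(RT)] = (A_S/A_T)·exp[(E_T−E_S)/(RT)].
(E_T−E_S)/(RT) = (156−134)×10³/(8.314×604) = 22000/5022 = 4.381.
k_S/k_T = (6.66×10^10/2.80×10^12)·exp(4.381) = 0.02379 × 79.92 = 1.90.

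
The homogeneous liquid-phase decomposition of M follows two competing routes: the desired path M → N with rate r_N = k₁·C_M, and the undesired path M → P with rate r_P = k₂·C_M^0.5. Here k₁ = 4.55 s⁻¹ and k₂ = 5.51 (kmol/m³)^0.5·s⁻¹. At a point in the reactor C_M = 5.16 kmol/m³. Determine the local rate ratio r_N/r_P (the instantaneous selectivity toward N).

1.88

S_{N/P} = r_N/r_P = (k₁·C_M)/(k₂·C_M^0.5) = (k₁/k₂)·C_M^0.5.
= (4.55×5.160) / (5.51×5.160^0.5) = 23.48/12.52 = 1.88.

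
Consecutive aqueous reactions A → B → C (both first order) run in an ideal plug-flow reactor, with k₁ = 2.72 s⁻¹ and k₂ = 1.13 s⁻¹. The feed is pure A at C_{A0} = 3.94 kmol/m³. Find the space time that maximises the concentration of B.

0.552 s

Setting dC_B/dτ = 0 gives τ_opt = ln(k₂/k₁)/(k₂−k₁).
= ln(1.13/2.72)/(1.13−2.72) = ln(0.4154)/-1.590 = -0.8784/-1.590 = 0.552 s.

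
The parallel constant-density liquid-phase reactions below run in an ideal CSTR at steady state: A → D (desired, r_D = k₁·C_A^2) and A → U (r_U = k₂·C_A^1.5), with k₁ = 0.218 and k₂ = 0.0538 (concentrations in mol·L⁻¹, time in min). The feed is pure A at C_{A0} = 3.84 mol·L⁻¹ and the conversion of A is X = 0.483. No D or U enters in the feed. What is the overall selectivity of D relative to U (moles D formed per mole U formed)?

5.71

Exit C_A = C_{A0}(1−X) = 3.84×0.517 = 1.985 mol·L⁻¹.
In a CSTR the entire volume is at exit conditions, so r_D = 0.218×1.985^2 = 0.8592 and r_U = 0.0538×1.985^1.5 = 0.1505.
Overall selectivity = C_D/C_U = r_Dτ/(r_Uτ) = r_D/r_U = 5.71.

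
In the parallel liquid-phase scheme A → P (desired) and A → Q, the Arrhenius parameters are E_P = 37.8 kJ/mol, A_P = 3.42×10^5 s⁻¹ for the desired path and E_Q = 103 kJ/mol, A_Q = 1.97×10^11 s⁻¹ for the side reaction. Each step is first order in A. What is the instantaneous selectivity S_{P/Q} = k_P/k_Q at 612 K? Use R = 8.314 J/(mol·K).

0.638

With equal orders, S_{P/Q} = k_P/k_Q = (A_P/A_Q)·exp[(E_Q−E_P)/(RT)].
(E_Q−E_P)/(RT) = (103−37.8)×10³/(8.314×612) = 65200/5088 = 12.81.
k_P/k_Q = (3.42×10^5/1.97×10^11)·exp(12.81) = 1.736×10^-6 × 3.673×10^5 = 0.638.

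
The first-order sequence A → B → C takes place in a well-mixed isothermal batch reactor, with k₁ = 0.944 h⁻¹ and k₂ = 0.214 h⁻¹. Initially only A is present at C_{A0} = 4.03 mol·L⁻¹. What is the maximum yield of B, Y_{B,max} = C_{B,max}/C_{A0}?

At the optimum, C_{B,max}/C_{A0} = (k₁/k₂)^[k₂/(k₂−k₁)].
= (0.944/0.214)^(0.214/(0.214−0.944)) = (4.411)^(-0.2932) = 0.6472.

0.647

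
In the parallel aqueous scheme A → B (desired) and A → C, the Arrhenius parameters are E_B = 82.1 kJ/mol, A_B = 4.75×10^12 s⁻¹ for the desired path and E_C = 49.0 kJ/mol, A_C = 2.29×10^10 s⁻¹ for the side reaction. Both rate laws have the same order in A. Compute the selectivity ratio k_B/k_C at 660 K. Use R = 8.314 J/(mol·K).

0.498

k_B/k_C = (A_B/A_C)·exp[−(E_B−E_C)/(RT)] = (A_B/A_C)·exp[(E_C−E_B)/(RT)].
(E_C−E_B)/(RT) = (49.0−82.1)×10³/(8.314×660) = -33100/5487 = -6.032.
k_B/k_C = (4.75×10^12/2.29×10^10)·exp(-6.032) = 207.4 × 0.002400 = 0.498.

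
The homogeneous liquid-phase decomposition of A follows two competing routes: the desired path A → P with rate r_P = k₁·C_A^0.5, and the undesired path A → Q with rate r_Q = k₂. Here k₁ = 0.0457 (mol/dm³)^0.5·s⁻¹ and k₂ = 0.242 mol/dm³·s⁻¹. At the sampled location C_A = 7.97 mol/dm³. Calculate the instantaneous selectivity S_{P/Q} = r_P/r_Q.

S_{P/Q} = r_P/r_Q = (k₁·C_A^0.5)/(k₂) = (k₁/k₂)·C_A^0.5.
= (0.0457×7.970^0.5) / (0.242) = 0.1290/0.2420 = 0.533.

0.533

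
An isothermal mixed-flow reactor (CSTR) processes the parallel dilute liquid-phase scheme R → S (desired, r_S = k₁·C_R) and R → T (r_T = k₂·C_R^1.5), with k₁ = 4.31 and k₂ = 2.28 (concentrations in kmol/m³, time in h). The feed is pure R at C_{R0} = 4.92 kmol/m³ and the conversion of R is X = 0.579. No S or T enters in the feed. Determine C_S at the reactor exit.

1.62 kmol/m³

Exit C_R = C_{R0}(1−X) = 4.92×0.421 = 2.071 kmol/m³.
In a CSTR the entire volume is at exit conditions, so r_S = 4.31×2.071 = 8.927 and r_T = 2.28×2.071^1.5 = 6.797.
Fraction of consumed R going to S: r_S/(r_S+r_T) = 0.5677.
C_S = 0.5677·C_{R0}·X = 0.5677×4.92×0.579 = 1.62 kmol/m³.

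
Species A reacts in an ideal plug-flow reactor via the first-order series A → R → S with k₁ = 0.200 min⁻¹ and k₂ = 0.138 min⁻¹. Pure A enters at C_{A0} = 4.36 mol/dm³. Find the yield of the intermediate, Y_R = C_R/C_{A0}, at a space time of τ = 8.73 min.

The intermediate concentration in a first-order A→B→C sequence is C_R = k₁C_{A0}(e^(−k₁τ) − e^(−k₂τ))/(k₂−k₁).
e^(−k₁τ) = e^(−0.200×8.73) = e^(−1.746) = 0.1745; e^(−k₂τ) = e^(−1.205) = 0.2998.
C_R = 0.200×4.36/(0.138−0.200) × (0.1745−0.2998) = (-14.06)×(-0.1253) = 1.762 mol/dm³.
Y_R = C_R/C_{A0} = 1.762/4.36 = 0.404.

0.404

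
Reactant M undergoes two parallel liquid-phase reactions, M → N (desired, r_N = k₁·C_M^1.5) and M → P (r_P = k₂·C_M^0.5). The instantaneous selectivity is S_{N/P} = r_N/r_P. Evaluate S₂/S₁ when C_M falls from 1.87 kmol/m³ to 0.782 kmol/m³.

0.418

S_{N/P} = (k₁/k₂)·C_M, so S₂/S₁ = (C_{M,2}/C_{M,1}).
= 0.782/1.87 = 0.418.
Selectivity toward N falls as C_M falls — high-concentration operation is favoured.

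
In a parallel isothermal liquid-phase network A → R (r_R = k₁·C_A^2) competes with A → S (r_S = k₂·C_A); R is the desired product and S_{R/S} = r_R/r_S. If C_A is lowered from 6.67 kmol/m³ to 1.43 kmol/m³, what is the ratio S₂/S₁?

0.214

S_{R/S} = (k₁/k₂)·C_A, so S₂/S₁ = (C_{A,2}/C_{A,1}).
= 1.43/6.67 = 0.214.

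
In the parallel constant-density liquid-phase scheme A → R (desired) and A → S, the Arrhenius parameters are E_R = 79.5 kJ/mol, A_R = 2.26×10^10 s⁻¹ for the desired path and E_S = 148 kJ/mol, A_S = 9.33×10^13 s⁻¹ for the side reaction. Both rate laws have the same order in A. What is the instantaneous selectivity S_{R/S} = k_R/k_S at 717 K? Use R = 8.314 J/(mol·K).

k_R/k_S = (A_R/A_S)·exp[−(E_R−E_S)/(RT)] = (A_R/A_S)·exp[(E_S−E_R)/(RT)].
(E_S−E_R)/(RT) = (148−79.5)×10³/(8.314×717) = 68500/5961 = 11.49.
k_R/k_S = (2.26×10^10/9.33×10^13)·exp(11.49) = 2.422×10^-4 × 97841 = 23.7.
Since E_R < E_S, lowering the temperature improves selectivity toward R.

23.7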